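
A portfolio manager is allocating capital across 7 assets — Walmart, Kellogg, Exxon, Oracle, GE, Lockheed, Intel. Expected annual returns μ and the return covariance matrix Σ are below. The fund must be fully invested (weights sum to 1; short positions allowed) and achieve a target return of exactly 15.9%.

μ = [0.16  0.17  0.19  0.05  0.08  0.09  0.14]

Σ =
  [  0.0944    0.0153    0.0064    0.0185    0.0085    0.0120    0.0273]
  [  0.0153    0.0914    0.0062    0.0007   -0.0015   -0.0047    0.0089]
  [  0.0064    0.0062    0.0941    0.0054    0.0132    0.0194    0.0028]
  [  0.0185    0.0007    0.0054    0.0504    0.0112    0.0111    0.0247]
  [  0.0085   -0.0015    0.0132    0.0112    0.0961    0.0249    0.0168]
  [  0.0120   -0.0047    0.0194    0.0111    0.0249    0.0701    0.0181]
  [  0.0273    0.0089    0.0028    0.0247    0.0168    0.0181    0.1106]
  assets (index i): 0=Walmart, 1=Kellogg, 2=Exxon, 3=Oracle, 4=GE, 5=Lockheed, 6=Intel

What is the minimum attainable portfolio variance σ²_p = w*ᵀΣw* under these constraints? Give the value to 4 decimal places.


0.0277

x=Σ⁻¹μ = [1.0574  1.5244  1.6962  -0.1326  0.2955  0.4583  0.7489]
y=Σ⁻¹𝟙 = [3.7765  10.0684  6.4776  13.7276  5.3436  7.9231  1.9612]
a=μᵀx=0.913711  b=𝟙ᵀx=5.648112  c=𝟙ᵀy=49.277916  D=ac−b²=13.124589
λ₁=(c·0.159−b)/D = (49.277916·0.159−5.648112)/13.124589 = 0.166640
λ₂=(a−b·0.159)/D = (0.913711−5.648112·0.159)/13.124589 = 0.001193
w* = 0.166640·x + 0.001193·y:
  w_0 = 0.166640·1.0574 + 0.001193·3.7765 = 0.1807  (Walmart)
  w_1 = 0.166640·1.5244 + 0.001193·10.0684 = 0.2660  (Kellogg)
  w_2 = 0.166640·1.6962 + 0.001193·6.4776 = 0.2904  (Exxon)
  w_3 = 0.166640·-0.1326 + 0.001193·13.7276 = -0.0057  (Oracle)
  w_4 = 0.166640·0.2955 + 0.001193·5.3436 = 0.0556  (GE)
  w_5 = 0.166640·0.4583 + 0.001193·7.9231 = 0.0858  (Lockheed)
  w_6 = 0.166640·0.7489 + 0.001193·1.9612 = 0.1271  (Intel)
Σw_i=1.0000  μᵀw=0.1590
σ²=wᵀΣw=λ₁·μ_p+λ₂ = 0.166640·0.159 + 0.001193 = 0.027689 ≈ 0.0277


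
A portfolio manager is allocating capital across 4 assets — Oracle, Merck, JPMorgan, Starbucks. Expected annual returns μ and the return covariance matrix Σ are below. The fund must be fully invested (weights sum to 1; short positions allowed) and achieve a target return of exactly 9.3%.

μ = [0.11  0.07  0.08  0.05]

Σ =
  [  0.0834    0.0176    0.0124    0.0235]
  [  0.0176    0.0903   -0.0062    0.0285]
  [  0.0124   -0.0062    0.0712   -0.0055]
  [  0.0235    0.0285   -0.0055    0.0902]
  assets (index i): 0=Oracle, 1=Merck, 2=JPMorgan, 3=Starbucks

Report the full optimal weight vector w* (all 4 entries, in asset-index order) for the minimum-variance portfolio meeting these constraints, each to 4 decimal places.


0.4734  0.2056  0.3494  -0.0284

g=Σ⁻¹μ = [0.9944  0.5980  1.0155  0.1682]
h=Σ⁻¹𝟙 = [5.8845  8.4657  14.3563  7.7539]
a=μᵀg=0.240891  b=𝟙ᵀg=2.776094  c=𝟙ᵀh=36.460395  D=ac−b²=1.076291
λ₁=(c·0.093−b)/D = (36.460395·0.093−2.776094)/1.076291 = 0.571149
λ₂=(a−b·0.093)/D = (0.240891−2.776094·0.093)/1.076291 = -0.016060
w* = 0.571149·g + -0.016060·h:
  w_0 = 0.571149·0.9944 + -0.016060·5.8845 = 0.4734  (Oracle)
  w_1 = 0.571149·0.5980 + -0.016060·8.4657 = 0.2056  (Merck)
  w_2 = 0.571149·1.0155 + -0.016060·14.3563 = 0.3494  (JPMorgan)
  w_3 = 0.571149·0.1682 + -0.016060·7.7539 = -0.0284  (Starbucks)
Σw_i=1.0000  μᵀw=0.0930
σ²=wᵀΣw=λ₁·μ_p+λ₂ = 0.571149·0.093 + -0.016060 = 0.037057 ≈ 0.0371


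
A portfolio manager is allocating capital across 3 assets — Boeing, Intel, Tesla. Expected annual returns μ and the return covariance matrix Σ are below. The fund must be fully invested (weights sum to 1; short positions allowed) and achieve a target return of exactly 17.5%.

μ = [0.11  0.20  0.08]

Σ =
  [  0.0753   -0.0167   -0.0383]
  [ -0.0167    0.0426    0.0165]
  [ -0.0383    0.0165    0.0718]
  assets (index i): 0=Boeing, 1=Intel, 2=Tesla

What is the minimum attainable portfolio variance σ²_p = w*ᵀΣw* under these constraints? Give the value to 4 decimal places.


p=Σ⁻¹μ = [3.5604  5.4045  1.7715]
q=Σ⁻¹𝟙 = [31.7332  26.3047  24.8099]
a=μᵀp=1.614260  b=𝟙ᵀp=10.736386  c=𝟙ᵀq=82.847829  D=ac−b²=18.467977
λ₁=(c·0.175−b)/D = (82.847829·0.175−10.736386)/18.467977 = 0.203703
λ₂=(a−b·0.175)/D = (1.614260−10.736386·0.175)/18.467977 = -0.014328
w* = 0.203703·p + -0.014328·q:
  w_0 = 0.203703·3.5604 + -0.014328·31.7332 = 0.2706  (Boeing)
  w_1 = 0.203703·5.4045 + -0.014328·26.3047 = 0.7240  (Intel)
  w_2 = 0.203703·1.7715 + -0.014328·24.8099 = 0.0054  (Tesla)
Σw_i=1.0000  μᵀw=0.1750
σ²=wᵀΣw=λ₁·μ_p+λ₂ = 0.203703·0.175 + -0.014328 = 0.021320 ≈ 0.0213

0.0213


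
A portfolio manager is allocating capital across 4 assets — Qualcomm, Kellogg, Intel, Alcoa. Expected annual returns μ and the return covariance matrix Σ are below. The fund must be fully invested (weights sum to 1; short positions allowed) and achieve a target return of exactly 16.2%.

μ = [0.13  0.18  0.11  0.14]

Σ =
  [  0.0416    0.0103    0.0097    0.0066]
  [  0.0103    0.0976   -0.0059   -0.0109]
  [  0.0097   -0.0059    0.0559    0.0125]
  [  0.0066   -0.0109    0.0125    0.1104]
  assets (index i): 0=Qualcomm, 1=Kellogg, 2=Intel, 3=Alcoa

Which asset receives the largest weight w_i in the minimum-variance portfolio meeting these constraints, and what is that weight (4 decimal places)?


Kellogg (0.5728)

p=Σ⁻¹μ = [2.1289  1.8407  1.5358  1.1487]
q=Σ⁻¹𝟙 = [17.0028  10.1476  14.3508  7.4185]
a=μᵀp=0.937841  b=𝟙ᵀp=6.654108  c=𝟙ᵀq=48.919701  D=ac−b²=1.601745
λ₁=(c·0.162−b)/D = (48.919701·0.162−6.654108)/1.601745 = 0.793437
λ₂=(a−b·0.162)/D = (0.937841−6.654108·0.162)/1.601745 = -0.087482
w* = 0.793437·p + -0.087482·q:
  w_0 = 0.793437·2.1289 + -0.087482·17.0028 = 0.2017  (Qualcomm)
  w_1 = 0.793437·1.8407 + -0.087482·10.1476 = 0.5728  (Kellogg)
  w_2 = 0.793437·1.5358 + -0.087482·14.3508 = -0.0369  (Intel)
  w_3 = 0.793437·1.1487 + -0.087482·7.4185 = 0.2624  (Alcoa)
Σw_i=1.0000  μᵀw=0.1620
σ²=wᵀΣw=λ₁·μ_p+λ₂ = 0.793437·0.162 + -0.087482 = 0.041054 ≈ 0.0411


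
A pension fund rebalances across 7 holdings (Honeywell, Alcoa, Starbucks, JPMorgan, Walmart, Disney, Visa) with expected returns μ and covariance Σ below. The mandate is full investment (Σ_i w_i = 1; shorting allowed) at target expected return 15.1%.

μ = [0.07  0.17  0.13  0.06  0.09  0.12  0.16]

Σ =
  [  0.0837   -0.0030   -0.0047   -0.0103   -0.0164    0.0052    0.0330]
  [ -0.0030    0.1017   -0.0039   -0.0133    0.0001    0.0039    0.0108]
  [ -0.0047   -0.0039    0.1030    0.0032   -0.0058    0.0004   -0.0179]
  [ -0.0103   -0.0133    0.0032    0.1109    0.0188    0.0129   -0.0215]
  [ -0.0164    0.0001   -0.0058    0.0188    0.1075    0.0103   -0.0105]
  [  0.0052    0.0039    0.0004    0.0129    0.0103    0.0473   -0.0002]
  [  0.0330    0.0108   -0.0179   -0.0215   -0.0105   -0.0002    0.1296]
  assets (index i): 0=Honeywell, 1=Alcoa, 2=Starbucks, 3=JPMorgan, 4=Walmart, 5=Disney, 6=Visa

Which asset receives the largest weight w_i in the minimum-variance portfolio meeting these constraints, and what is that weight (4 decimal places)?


u=Σ⁻¹μ = [0.5706  1.6121  1.6044  0.6305  0.8416  1.9783  1.3524]
v=Σ⁻¹𝟙 = [12.0654  10.4855  12.2053  9.2724  9.5640  14.2689  7.7909]
a=μᵀu=1.089905  b=𝟙ᵀu=8.589728  c=𝟙ᵀv=75.652483  D=ac−b²=8.670583
λ₁=(c·0.151−b)/D = (75.652483·0.151−8.589728)/8.670583 = 0.326829
λ₂=(a−b·0.151)/D = (1.089905−8.589728·0.151)/8.670583 = -0.023890
w* = 0.326829·u + -0.023890·v:
  w_0 = 0.326829·0.5706 + -0.023890·12.0654 = -0.1018  (Honeywell)
  w_1 = 0.326829·1.6121 + -0.023890·10.4855 = 0.2764  (Alcoa)
  w_2 = 0.326829·1.6044 + -0.023890·12.2053 = 0.2328  (Starbucks)
  w_3 = 0.326829·0.6305 + -0.023890·9.2724 = -0.0155  (JPMorgan)
  w_4 = 0.326829·0.8416 + -0.023890·9.5640 = 0.0466  (Walmart)
  w_5 = 0.326829·1.9783 + -0.023890·14.2689 = 0.3057  (Disney)
  w_6 = 0.326829·1.3524 + -0.023890·7.7909 = 0.2559  (Visa)
Σw_i=1.0000  μᵀw=0.1510
σ²=wᵀΣw=λ₁·μ_p+λ₂ = 0.326829·0.151 + -0.023890 = 0.025461 ≈ 0.0255

Disney (0.3057)


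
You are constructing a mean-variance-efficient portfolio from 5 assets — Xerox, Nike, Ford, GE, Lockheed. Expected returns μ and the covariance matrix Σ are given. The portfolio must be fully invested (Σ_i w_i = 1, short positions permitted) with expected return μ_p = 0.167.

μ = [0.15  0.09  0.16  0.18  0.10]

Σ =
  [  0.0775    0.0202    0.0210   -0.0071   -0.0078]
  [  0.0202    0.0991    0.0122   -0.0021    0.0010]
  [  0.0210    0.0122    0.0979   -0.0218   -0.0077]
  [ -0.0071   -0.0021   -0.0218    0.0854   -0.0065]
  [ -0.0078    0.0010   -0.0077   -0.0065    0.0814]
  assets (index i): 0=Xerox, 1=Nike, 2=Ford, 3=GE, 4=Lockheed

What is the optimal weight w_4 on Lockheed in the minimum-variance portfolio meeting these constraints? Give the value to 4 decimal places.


0.1071

u=Σ⁻¹μ = [1.7505  0.3477  2.0067  2.9121  1.8143]
v=Σ⁻¹𝟙 = [11.0783  6.5502  12.0637  17.0715  15.7705]
a=μᵀu=1.320556  b=𝟙ᵀu=8.831367  c=𝟙ᵀv=62.534121  D=ac−b²=4.586757
λ₁=(c·0.167−b)/D = (62.534121·0.167−8.831367)/4.586757 = 0.351410
λ₂=(a−b·0.167)/D = (1.320556−8.831367·0.167)/4.586757 = -0.033636
w* = 0.351410·u + -0.033636·v:
  w_0 = 0.351410·1.7505 + -0.033636·11.0783 = 0.2425  (Xerox)
  w_1 = 0.351410·0.3477 + -0.033636·6.5502 = -0.0981  (Nike)
  w_2 = 0.351410·2.0067 + -0.033636·12.0637 = 0.2994  (Ford)
  w_3 = 0.351410·2.9121 + -0.033636·17.0715 = 0.4491  (GE)
  w_4 = 0.351410·1.8143 + -0.033636·15.7705 = 0.1071  (Lockheed)
Σw_i=1.0000  μᵀw=0.1670
σ²=wᵀΣw=λ₁·μ_p+λ₂ = 0.351410·0.167 + -0.033636 = 0.025049 ≈ 0.0250


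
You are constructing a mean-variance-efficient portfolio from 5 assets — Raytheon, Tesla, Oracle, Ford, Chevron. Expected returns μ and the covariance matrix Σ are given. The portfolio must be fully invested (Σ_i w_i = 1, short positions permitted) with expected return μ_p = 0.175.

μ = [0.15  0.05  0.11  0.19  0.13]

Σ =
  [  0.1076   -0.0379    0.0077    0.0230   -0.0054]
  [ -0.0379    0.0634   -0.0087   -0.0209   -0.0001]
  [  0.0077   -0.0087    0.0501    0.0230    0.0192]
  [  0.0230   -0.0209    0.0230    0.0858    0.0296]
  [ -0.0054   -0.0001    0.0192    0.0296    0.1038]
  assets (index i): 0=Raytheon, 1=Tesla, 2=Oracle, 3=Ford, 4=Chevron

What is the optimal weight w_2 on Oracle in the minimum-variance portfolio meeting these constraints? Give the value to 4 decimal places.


-0.0708

g=Σ⁻¹μ = [1.8939  2.6976  1.3159  1.8058  0.5952]
h=Σ⁻¹𝟙 = [17.6147  31.3648  16.9518  8.2747  5.0853]
a=μᵀg=0.984194  b=𝟙ᵀg=8.308417  c=𝟙ᵀh=79.291216  D=ac−b²=9.008110
λ₁=(c·0.175−b)/D = (79.291216·0.175−8.308417)/9.008110 = 0.618059
λ₂=(a−b·0.175)/D = (0.984194−8.308417·0.175)/9.008110 = -0.052151
w* = 0.618059·g + -0.052151·h:
  w_0 = 0.618059·1.8939 + -0.052151·17.6147 = 0.2520  (Raytheon)
  w_1 = 0.618059·2.6976 + -0.052151·31.3648 = 0.0316  (Tesla)
  w_2 = 0.618059·1.3159 + -0.052151·16.9518 = -0.0708  (Oracle)
  w_3 = 0.618059·1.8058 + -0.052151·8.2747 = 0.6846  (Ford)
  w_4 = 0.618059·0.5952 + -0.052151·5.0853 = 0.1027  (Chevron)
Σw_i=1.0000  μᵀw=0.1750
σ²=wᵀΣw=λ₁·μ_p+λ₂ = 0.618059·0.175 + -0.052151 = 0.056010 ≈ 0.0560


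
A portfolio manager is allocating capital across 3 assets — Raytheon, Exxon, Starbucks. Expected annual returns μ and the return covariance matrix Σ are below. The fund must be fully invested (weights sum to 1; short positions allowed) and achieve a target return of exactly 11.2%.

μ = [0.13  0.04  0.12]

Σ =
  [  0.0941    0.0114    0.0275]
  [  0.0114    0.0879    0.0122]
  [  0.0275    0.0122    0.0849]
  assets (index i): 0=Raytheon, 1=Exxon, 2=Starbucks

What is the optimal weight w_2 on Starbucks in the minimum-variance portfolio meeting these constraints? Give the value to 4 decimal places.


0.4277

g=Σ⁻¹μ = [1.0546  0.1730  1.0470]
h=Σ⁻¹𝟙 = [7.1208  9.3244  8.1322]
a=μᵀg=0.269652  b=𝟙ᵀg=2.274539  c=𝟙ᵀh=24.577321  D=ac−b²=1.453807
λ₁=(c·0.112−b)/D = (24.577321·0.112−2.274539)/1.453807 = 0.328876
λ₂=(a−b·0.112)/D = (0.269652−2.274539·0.112)/1.453807 = 0.010252
w* = 0.328876·g + 0.010252·h:
  w_0 = 0.328876·1.0546 + 0.010252·7.1208 = 0.4198  (Raytheon)
  w_1 = 0.328876·0.1730 + 0.010252·9.3244 = 0.1525  (Exxon)
  w_2 = 0.328876·1.0470 + 0.010252·8.1322 = 0.4277  (Starbucks)
Σw_i=1.0000  μᵀw=0.1120
σ²=wᵀΣw=λ₁·μ_p+λ₂ = 0.328876·0.112 + 0.010252 = 0.047086 ≈ 0.0471


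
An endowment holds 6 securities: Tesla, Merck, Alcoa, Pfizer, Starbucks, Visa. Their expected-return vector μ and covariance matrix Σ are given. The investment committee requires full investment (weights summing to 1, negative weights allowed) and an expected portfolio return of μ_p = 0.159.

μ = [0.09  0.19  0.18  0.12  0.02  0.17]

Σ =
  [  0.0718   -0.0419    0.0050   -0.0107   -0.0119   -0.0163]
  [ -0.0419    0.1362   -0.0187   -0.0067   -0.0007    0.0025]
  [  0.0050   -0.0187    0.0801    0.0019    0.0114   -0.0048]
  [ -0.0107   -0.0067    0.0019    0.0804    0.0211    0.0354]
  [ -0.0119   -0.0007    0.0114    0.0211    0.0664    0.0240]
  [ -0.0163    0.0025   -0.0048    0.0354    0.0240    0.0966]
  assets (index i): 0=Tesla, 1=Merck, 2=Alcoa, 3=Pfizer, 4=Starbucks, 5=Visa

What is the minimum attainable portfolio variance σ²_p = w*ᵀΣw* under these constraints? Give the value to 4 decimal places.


0.0137

p=Σ⁻¹μ = [3.2420  2.8172  2.9032  1.3846  -0.7720  2.0626]
q=Σ⁻¹𝟙 = [29.3741  18.6755  13.6206  10.7007  11.6423  8.6880]
a=μᵀp=1.850986  b=𝟙ᵀp=11.637620  c=𝟙ᵀq=92.701259  D=ac−b²=36.154495
λ₁=(c·0.159−b)/D = (92.701259·0.159−11.637620)/36.154495 = 0.085795
λ₂=(a−b·0.159)/D = (1.850986−11.637620·0.159)/36.154495 = 0.000017
w* = 0.085795·p + 0.000017·q:
  w_0 = 0.085795·3.2420 + 0.000017·29.3741 = 0.2786  (Tesla)
  w_1 = 0.085795·2.8172 + 0.000017·18.6755 = 0.2420  (Merck)
  w_2 = 0.085795·2.9032 + 0.000017·13.6206 = 0.2493  (Alcoa)
  w_3 = 0.085795·1.3846 + 0.000017·10.7007 = 0.1190  (Pfizer)
  w_4 = 0.085795·-0.7720 + 0.000017·11.6423 = -0.0660  (Starbucks)
  w_5 = 0.085795·2.0626 + 0.000017·8.6880 = 0.1771  (Visa)
Σw_i=1.0000  μᵀw=0.1590
σ²=wᵀΣw=λ₁·μ_p+λ₂ = 0.085795·0.159 + 0.000017 = 0.013658 ≈ 0.0137


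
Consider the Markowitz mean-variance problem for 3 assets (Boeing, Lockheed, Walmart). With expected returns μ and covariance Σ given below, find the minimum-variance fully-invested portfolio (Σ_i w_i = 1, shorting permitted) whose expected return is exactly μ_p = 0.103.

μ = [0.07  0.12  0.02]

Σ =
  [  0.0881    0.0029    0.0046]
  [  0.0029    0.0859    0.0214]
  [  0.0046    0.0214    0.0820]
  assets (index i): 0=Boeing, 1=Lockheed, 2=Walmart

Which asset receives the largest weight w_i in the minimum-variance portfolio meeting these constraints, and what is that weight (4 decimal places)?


Lockheed (0.6419)

u=Σ⁻¹μ = [0.7568  1.4131  -0.1673]
v=Σ⁻¹𝟙 = [10.5718  8.9779  9.2591]
a=μᵀu=0.219201  b=𝟙ᵀu=2.002548  c=𝟙ᵀv=28.808691  D=ac−b²=2.304695
λ₁=(c·0.103−b)/D = (28.808691·0.103−2.002548)/2.304695 = 0.418601
λ₂=(a−b·0.103)/D = (0.219201−2.002548·0.103)/2.304695 = 0.005614
w* = 0.418601·u + 0.005614·v:
  w_0 = 0.418601·0.7568 + 0.005614·10.5718 = 0.3761  (Boeing)
  w_1 = 0.418601·1.4131 + 0.005614·8.9779 = 0.6419  (Lockheed)
  w_2 = 0.418601·-0.1673 + 0.005614·9.2591 = -0.0181  (Walmart)
Σw_i=1.0000  μᵀw=0.1030
σ²=wᵀΣw=λ₁·μ_p+λ₂ = 0.418601·0.103 + 0.005614 = 0.048730 ≈ 0.0487


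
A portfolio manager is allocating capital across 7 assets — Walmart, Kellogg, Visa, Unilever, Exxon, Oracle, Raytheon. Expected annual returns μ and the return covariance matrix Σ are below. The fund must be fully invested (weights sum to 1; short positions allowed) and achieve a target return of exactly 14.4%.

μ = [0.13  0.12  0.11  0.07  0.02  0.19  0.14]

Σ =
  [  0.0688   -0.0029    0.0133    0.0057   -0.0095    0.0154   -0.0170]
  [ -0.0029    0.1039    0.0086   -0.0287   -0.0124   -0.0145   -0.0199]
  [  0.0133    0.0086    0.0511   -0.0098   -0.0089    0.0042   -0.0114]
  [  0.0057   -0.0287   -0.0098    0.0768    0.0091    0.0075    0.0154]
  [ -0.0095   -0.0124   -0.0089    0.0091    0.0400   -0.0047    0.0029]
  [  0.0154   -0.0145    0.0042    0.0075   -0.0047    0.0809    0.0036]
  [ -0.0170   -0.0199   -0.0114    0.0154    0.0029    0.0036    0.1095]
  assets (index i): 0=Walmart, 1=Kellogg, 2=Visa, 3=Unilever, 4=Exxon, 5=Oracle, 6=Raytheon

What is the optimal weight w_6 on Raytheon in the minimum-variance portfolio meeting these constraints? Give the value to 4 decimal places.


u=Σ⁻¹μ = [1.7254  2.2295  2.1104  1.0547  1.9564  2.2416  1.8975]
v=Σ⁻¹𝟙 = [15.7682  20.9830  23.4245  14.1406  37.6231  12.1360  14.4484]
a=μᵀu=1.528494  b=𝟙ᵀu=13.215436  c=𝟙ᵀv=138.523791  D=ac−b²=37.084981
λ₁=(c·0.144−b)/D = (138.523791·0.144−13.215436)/37.084981 = 0.181529
λ₂=(a−b·0.144)/D = (1.528494−13.215436·0.144)/37.084981 = -0.010099
w* = 0.181529·u + -0.010099·v:
  w_0 = 0.181529·1.7254 + -0.010099·15.7682 = 0.1540  (Walmart)
  w_1 = 0.181529·2.2295 + -0.010099·20.9830 = 0.1928  (Kellogg)
  w_2 = 0.181529·2.1104 + -0.010099·23.4245 = 0.1465  (Visa)
  w_3 = 0.181529·1.0547 + -0.010099·14.1406 = 0.0486  (Unilever)
  w_4 = 0.181529·1.9564 + -0.010099·37.6231 = -0.0248  (Exxon)
  w_5 = 0.181529·2.2416 + -0.010099·12.1360 = 0.2844  (Oracle)
  w_6 = 0.181529·1.8975 + -0.010099·14.4484 = 0.1985  (Raytheon)
Σw_i=1.0000  μᵀw=0.1440
σ²=wᵀΣw=λ₁·μ_p+λ₂ = 0.181529·0.144 + -0.010099 = 0.016041 ≈ 0.0160

0.1985


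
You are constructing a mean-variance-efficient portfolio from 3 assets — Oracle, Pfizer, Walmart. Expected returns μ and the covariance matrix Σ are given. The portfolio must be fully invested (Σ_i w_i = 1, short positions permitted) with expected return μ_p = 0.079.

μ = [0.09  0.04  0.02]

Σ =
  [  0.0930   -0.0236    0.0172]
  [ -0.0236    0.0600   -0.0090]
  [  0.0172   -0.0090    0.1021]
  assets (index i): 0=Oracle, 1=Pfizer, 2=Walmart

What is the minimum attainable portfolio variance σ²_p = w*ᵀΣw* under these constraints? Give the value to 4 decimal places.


p=Σ⁻¹μ = [1.2485  1.1711  0.0888]
q=Σ⁻¹𝟙 = [15.1152  24.0167  9.3650]
a=μᵀp=0.160982  b=𝟙ᵀp=2.508341  c=𝟙ᵀq=48.497002  D=ac−b²=1.515391
λ₁=(c·0.079−b)/D = (48.497002·0.079−2.508341)/1.515391 = 0.872990
λ₂=(a−b·0.079)/D = (0.160982−2.508341·0.079)/1.515391 = -0.024533
w* = 0.872990·p + -0.024533·q:
  w_0 = 0.872990·1.2485 + -0.024533·15.1152 = 0.7191  (Oracle)
  w_1 = 0.872990·1.1711 + -0.024533·24.0167 = 0.4331  (Pfizer)
  w_2 = 0.872990·0.0888 + -0.024533·9.3650 = -0.1522  (Walmart)
Σw_i=1.0000  μᵀw=0.0790
σ²=wᵀΣw=λ₁·μ_p+λ₂ = 0.872990·0.079 + -0.024533 = 0.044434 ≈ 0.0444

0.0444


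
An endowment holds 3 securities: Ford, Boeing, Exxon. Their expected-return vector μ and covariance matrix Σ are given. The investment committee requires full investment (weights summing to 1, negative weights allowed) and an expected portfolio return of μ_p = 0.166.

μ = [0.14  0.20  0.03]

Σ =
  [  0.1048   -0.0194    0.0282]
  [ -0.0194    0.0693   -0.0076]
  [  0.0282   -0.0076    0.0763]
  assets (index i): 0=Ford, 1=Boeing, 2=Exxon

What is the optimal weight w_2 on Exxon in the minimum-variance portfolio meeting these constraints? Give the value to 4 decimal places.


0.0832

g=Σ⁻¹μ = [1.9704  3.4384  0.0074]
h=Σ⁻¹𝟙 = [9.9220  18.4443  11.2762]
a=μᵀg=0.963758  b=𝟙ᵀg=5.416222  c=𝟙ᵀh=39.642499  D=ac−b²=8.870309
λ₁=(c·0.166−b)/D = (39.642499·0.166−5.416222)/8.870309 = 0.131273
λ₂=(a−b·0.166)/D = (0.963758−5.416222·0.166)/8.870309 = 0.007290
w* = 0.131273·g + 0.007290·h:
  w_0 = 0.131273·1.9704 + 0.007290·9.9220 = 0.3310  (Ford)
  w_1 = 0.131273·3.4384 + 0.007290·18.4443 = 0.5858  (Boeing)
  w_2 = 0.131273·0.0074 + 0.007290·11.2762 = 0.0832  (Exxon)
Σw_i=1.0000  μᵀw=0.1660
σ²=wᵀΣw=λ₁·μ_p+λ₂ = 0.131273·0.166 + 0.007290 = 0.029081 ≈ 0.0291


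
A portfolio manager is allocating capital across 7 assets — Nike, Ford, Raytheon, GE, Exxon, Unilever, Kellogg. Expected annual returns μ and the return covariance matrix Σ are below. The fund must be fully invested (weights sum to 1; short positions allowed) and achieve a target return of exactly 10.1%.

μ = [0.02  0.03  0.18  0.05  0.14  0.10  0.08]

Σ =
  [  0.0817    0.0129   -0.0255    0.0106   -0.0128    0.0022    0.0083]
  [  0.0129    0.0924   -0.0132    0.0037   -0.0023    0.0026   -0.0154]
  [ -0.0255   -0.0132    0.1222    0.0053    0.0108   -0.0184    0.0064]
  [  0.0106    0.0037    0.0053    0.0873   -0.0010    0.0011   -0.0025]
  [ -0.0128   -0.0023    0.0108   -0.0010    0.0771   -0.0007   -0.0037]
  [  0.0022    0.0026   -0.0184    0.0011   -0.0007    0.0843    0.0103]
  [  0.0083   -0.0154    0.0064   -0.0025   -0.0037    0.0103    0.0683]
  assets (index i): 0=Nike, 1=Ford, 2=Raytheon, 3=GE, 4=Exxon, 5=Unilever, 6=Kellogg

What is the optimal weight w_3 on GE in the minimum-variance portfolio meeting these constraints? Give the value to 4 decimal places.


0.0683

u=Σ⁻¹μ = [0.7715  0.6067  1.6870  0.3810  1.7892  1.4089  0.9547]
v=Σ⁻¹𝟙 = [13.2825  12.6612  11.6826  9.0195  14.8196  11.9557  14.1172]
a=μᵀu=0.824097  b=𝟙ᵀu=7.599014  c=𝟙ᵀv=87.538348  D=ac−b²=14.395030
λ₁=(c·0.101−b)/D = (87.538348·0.101−7.599014)/14.395030 = 0.086305
λ₂=(a−b·0.101)/D = (0.824097−7.599014·0.101)/14.395030 = 0.003932
w* = 0.086305·u + 0.003932·v:
  w_0 = 0.086305·0.7715 + 0.003932·13.2825 = 0.1188  (Nike)
  w_1 = 0.086305·0.6067 + 0.003932·12.6612 = 0.1021  (Ford)
  w_2 = 0.086305·1.6870 + 0.003932·11.6826 = 0.1915  (Raytheon)
  w_3 = 0.086305·0.3810 + 0.003932·9.0195 = 0.0683  (GE)
  w_4 = 0.086305·1.7892 + 0.003932·14.8196 = 0.2127  (Exxon)
  w_5 = 0.086305·1.4089 + 0.003932·11.9557 = 0.1686  (Unilever)
  w_6 = 0.086305·0.9547 + 0.003932·14.1172 = 0.1379  (Kellogg)
Σw_i=1.0000  μᵀw=0.1010
σ²=wᵀΣw=λ₁·μ_p+λ₂ = 0.086305·0.101 + 0.003932 = 0.012648 ≈ 0.0126


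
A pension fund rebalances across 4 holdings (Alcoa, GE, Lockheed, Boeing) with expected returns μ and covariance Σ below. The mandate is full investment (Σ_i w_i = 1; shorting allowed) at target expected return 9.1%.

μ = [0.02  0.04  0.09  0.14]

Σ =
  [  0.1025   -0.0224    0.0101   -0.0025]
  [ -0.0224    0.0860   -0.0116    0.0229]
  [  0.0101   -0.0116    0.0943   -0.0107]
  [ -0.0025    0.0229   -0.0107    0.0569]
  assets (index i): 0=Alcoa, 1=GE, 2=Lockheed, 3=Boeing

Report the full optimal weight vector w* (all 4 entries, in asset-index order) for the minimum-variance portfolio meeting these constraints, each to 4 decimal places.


0.1653  0.1603  0.2626  0.4118

x=Σ⁻¹μ = [0.1261  -0.0597  1.2426  2.7237]
y=Σ⁻¹𝟙 = [11.5572  12.2021  12.6317  15.5470]
a=μᵀx=0.493285  b=𝟙ᵀx=4.032661  c=𝟙ᵀy=51.938041  D=ac−b²=9.357903
λ₁=(c·0.091−b)/D = (51.938041·0.091−4.032661)/9.357903 = 0.074130
λ₂=(a−b·0.091)/D = (0.493285−4.032661·0.091)/9.357903 = 0.013498
w* = 0.074130·x + 0.013498·y:
  w_0 = 0.074130·0.1261 + 0.013498·11.5572 = 0.1653  (Alcoa)
  w_1 = 0.074130·-0.0597 + 0.013498·12.2021 = 0.1603  (GE)
  w_2 = 0.074130·1.2426 + 0.013498·12.6317 = 0.2626  (Lockheed)
  w_3 = 0.074130·2.7237 + 0.013498·15.5470 = 0.4118  (Boeing)
Σw_i=1.0000  μᵀw=0.0910
σ²=wᵀΣw=λ₁·μ_p+λ₂ = 0.074130·0.091 + 0.013498 = 0.020244 ≈ 0.0202


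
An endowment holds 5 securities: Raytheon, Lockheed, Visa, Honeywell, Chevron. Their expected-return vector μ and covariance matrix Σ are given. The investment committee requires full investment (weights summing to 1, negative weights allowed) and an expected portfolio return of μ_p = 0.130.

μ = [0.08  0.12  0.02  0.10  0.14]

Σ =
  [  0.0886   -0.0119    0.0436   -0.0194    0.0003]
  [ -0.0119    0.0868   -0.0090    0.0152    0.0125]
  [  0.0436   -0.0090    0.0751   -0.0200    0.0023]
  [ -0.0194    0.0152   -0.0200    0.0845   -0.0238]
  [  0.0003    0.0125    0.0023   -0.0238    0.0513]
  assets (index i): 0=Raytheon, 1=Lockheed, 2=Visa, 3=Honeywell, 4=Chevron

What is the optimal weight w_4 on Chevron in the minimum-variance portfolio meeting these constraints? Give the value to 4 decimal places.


0.5378

p=Σ⁻¹μ = [1.5105  0.6242  0.0069  2.4649  3.7114]
q=Σ⁻¹𝟙 = [10.7420  5.9557  13.4390  24.5066  28.7462]
a=μᵀp=0.961967  b=𝟙ᵀp=8.317938  c=𝟙ᵀq=83.389355  D=ac−b²=11.029679
λ₁=(c·0.130−b)/D = (83.389355·0.130−8.317938)/11.029679 = 0.228717
λ₂=(a−b·0.130)/D = (0.961967−8.317938·0.130)/11.029679 = -0.010822
w* = 0.228717·p + -0.010822·q:
  w_0 = 0.228717·1.5105 + -0.010822·10.7420 = 0.2292  (Raytheon)
  w_1 = 0.228717·0.6242 + -0.010822·5.9557 = 0.0783  (Lockheed)
  w_2 = 0.228717·0.0069 + -0.010822·13.4390 = -0.1439  (Visa)
  w_3 = 0.228717·2.4649 + -0.010822·24.5066 = 0.2986  (Honeywell)
  w_4 = 0.228717·3.7114 + -0.010822·28.7462 = 0.5378  (Chevron)
Σw_i=1.0000  μᵀw=0.1300
σ²=wᵀΣw=λ₁·μ_p+λ₂ = 0.228717·0.130 + -0.010822 = 0.018911 ≈ 0.0189


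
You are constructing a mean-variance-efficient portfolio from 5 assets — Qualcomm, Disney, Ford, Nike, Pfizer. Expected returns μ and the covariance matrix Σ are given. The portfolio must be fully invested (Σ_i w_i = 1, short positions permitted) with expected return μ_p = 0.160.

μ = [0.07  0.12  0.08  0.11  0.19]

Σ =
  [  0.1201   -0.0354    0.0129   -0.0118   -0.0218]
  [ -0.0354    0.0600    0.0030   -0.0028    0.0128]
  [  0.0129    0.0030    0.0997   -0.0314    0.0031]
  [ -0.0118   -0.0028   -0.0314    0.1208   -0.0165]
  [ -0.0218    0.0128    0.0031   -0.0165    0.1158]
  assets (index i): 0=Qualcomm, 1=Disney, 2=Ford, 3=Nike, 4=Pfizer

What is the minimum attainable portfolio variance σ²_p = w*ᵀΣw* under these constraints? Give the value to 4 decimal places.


0.0469

g=Σ⁻¹μ = [1.7733  2.6727  0.9540  1.6518  1.8890]
h=Σ⁻¹𝟙 = [17.9859  25.0469  11.3545  15.0829  11.0981]
a=μᵀg=1.061775  b=𝟙ᵀg=8.940754  c=𝟙ᵀh=80.568231  D=ac−b²=5.608274
λ₁=(c·0.160−b)/D = (80.568231·0.160−8.940754)/5.608274 = 0.704346
λ₂=(a−b·0.160)/D = (1.061775−8.940754·0.160)/5.608274 = -0.065750
w* = 0.704346·g + -0.065750·h:
  w_0 = 0.704346·1.7733 + -0.065750·17.9859 = 0.0665  (Qualcomm)
  w_1 = 0.704346·2.6727 + -0.065750·25.0469 = 0.2356  (Disney)
  w_2 = 0.704346·0.9540 + -0.065750·11.3545 = -0.0746  (Ford)
  w_3 = 0.704346·1.6518 + -0.065750·15.0829 = 0.1717  (Nike)
  w_4 = 0.704346·1.8890 + -0.065750·11.0981 = 0.6008  (Pfizer)
Σw_i=1.0000  μᵀw=0.1600
σ²=wᵀΣw=λ₁·μ_p+λ₂ = 0.704346·0.160 + -0.065750 = 0.046945 ≈ 0.0469


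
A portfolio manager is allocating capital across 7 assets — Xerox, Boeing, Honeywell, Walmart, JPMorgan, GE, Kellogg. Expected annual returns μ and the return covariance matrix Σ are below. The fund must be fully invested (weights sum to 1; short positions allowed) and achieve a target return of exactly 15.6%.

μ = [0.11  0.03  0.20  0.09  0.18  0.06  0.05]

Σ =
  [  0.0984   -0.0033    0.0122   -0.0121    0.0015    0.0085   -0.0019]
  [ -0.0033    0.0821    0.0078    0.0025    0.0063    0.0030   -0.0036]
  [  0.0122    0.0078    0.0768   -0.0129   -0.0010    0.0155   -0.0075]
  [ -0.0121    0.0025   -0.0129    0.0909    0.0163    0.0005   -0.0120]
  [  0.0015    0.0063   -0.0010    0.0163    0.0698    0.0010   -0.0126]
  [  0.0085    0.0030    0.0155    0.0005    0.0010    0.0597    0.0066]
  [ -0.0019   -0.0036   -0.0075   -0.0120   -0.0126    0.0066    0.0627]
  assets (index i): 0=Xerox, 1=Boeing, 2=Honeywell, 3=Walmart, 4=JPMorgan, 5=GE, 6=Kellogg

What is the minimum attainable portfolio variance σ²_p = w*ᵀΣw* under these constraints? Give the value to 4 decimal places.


g=Σ⁻¹μ = [0.9261  -0.0280  2.9421  1.3176  2.6554  -0.1635  1.9788]
h=Σ⁻¹𝟙 = [10.1292  10.4945  13.5419  14.4806  14.0414  8.3444  23.1931]
a=μᵀg=1.375130  b=𝟙ᵀg=9.628444  c=𝟙ᵀh=94.225074  D=ac−b²=36.864824
λ₁=(c·0.156−b)/D = (94.225074·0.156−9.628444)/36.864824 = 0.137548
λ₂=(a−b·0.156)/D = (1.375130−9.628444·0.156)/36.864824 = -0.003442
w* = 0.137548·g + -0.003442·h:
  w_0 = 0.137548·0.9261 + -0.003442·10.1292 = 0.0925  (Xerox)
  w_1 = 0.137548·-0.0280 + -0.003442·10.4945 = -0.0400  (Boeing)
  w_2 = 0.137548·2.9421 + -0.003442·13.5419 = 0.3581  (Honeywell)
  w_3 = 0.137548·1.3176 + -0.003442·14.4806 = 0.1314  (Walmart)
  w_4 = 0.137548·2.6554 + -0.003442·14.0414 = 0.3169  (JPMorgan)
  w_5 = 0.137548·-0.1635 + -0.003442·8.3444 = -0.0512  (GE)
  w_6 = 0.137548·1.9788 + -0.003442·23.1931 = 0.1923  (Kellogg)
Σw_i=1.0000  μᵀw=0.1560
σ²=wᵀΣw=λ₁·μ_p+λ₂ = 0.137548·0.156 + -0.003442 = 0.018015 ≈ 0.0180

0.0180


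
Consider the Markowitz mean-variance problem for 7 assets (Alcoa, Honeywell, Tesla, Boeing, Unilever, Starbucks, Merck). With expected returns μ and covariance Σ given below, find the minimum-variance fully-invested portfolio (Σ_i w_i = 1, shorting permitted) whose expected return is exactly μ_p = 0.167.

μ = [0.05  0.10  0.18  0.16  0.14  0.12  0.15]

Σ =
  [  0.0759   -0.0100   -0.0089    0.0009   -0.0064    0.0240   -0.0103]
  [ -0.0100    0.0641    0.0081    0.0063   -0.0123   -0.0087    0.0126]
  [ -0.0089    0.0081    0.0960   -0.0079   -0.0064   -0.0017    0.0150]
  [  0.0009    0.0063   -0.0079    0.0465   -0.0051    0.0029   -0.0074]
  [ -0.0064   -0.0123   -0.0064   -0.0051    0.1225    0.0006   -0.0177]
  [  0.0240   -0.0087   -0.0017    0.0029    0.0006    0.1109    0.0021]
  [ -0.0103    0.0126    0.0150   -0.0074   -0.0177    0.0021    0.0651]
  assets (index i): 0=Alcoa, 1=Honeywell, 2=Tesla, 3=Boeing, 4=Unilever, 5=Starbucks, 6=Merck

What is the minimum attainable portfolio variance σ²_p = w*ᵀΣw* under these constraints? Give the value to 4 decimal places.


p=Σ⁻¹μ = [1.2972  1.0195  1.9572  4.2395  2.0019  0.7354  2.8636]
q=Σ⁻¹𝟙 = [18.3483  14.2589  11.0204  25.5631  15.0273  5.2094  19.7885]
a=μᵀp=1.995479  b=𝟙ᵀp=14.114283  c=𝟙ᵀq=109.215780  D=ac−b²=18.724835
λ₁=(c·0.167−b)/D = (109.215780·0.167−14.114283)/18.724835 = 0.220282
λ₂=(a−b·0.167)/D = (1.995479−14.114283·0.167)/18.724835 = -0.019312
w* = 0.220282·p + -0.019312·q:
  w_0 = 0.220282·1.2972 + -0.019312·18.3483 = -0.0686  (Alcoa)
  w_1 = 0.220282·1.0195 + -0.019312·14.2589 = -0.0508  (Honeywell)
  w_2 = 0.220282·1.9572 + -0.019312·11.0204 = 0.2183  (Tesla)
  w_3 = 0.220282·4.2395 + -0.019312·25.5631 = 0.4402  (Boeing)
  w_4 = 0.220282·2.0019 + -0.019312·15.0273 = 0.1508  (Unilever)
  w_5 = 0.220282·0.7354 + -0.019312·5.2094 = 0.0614  (Starbucks)
  w_6 = 0.220282·2.8636 + -0.019312·19.7885 = 0.2487  (Merck)
Σw_i=1.0000  μᵀw=0.1670
σ²=wᵀΣw=λ₁·μ_p+λ₂ = 0.220282·0.167 + -0.019312 = 0.017476 ≈ 0.0175

0.0175


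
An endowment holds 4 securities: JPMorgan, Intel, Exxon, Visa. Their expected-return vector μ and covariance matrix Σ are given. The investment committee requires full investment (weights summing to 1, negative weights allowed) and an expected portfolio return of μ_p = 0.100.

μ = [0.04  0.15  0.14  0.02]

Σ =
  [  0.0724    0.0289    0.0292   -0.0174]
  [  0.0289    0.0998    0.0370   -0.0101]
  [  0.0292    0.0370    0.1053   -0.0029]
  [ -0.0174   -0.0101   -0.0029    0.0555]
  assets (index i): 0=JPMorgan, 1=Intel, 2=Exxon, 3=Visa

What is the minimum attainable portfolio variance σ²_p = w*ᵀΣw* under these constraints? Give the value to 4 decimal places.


0.0320

p=Σ⁻¹μ = [-0.1991  1.2646  0.9563  0.5781]
q=Σ⁻¹𝟙 = [15.5767  6.6698  3.5028  24.2983]
a=μᵀp=0.327172  b=𝟙ᵀp=2.599891  c=𝟙ᵀq=50.047594  D=ac−b²=9.614760
λ₁=(c·0.100−b)/D = (50.047594·0.100−2.599891)/9.614760 = 0.250123
λ₂=(a−b·0.100)/D = (0.327172−2.599891·0.100)/9.614760 = 0.006988
w* = 0.250123·p + 0.006988·q:
  w_0 = 0.250123·-0.1991 + 0.006988·15.5767 = 0.0590  (JPMorgan)
  w_1 = 0.250123·1.2646 + 0.006988·6.6698 = 0.3629  (Intel)
  w_2 = 0.250123·0.9563 + 0.006988·3.5028 = 0.2637  (Exxon)
  w_3 = 0.250123·0.5781 + 0.006988·24.2983 = 0.3144  (Visa)
Σw_i=1.0000  μᵀw=0.1000
σ²=wᵀΣw=λ₁·μ_p+λ₂ = 0.250123·0.100 + 0.006988 = 0.032000 ≈ 0.0320


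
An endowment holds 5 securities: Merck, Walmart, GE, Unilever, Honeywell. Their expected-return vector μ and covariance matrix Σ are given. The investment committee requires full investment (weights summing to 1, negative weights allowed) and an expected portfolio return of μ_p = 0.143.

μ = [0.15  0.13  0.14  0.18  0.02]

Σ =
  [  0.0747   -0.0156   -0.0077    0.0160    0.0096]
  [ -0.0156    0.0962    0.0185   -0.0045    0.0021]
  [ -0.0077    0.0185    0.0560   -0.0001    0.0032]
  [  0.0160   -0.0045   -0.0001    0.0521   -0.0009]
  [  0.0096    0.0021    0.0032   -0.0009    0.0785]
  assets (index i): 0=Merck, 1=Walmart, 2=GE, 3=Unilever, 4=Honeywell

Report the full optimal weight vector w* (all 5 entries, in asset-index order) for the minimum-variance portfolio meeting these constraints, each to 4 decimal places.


0.2051  0.1559  0.2573  0.3019  0.0797

x=Σ⁻¹μ = [1.8990  1.3541  2.3234  2.9918  -0.0741]
y=Σ⁻¹𝟙 = [12.1783  9.8954  15.6902  16.5207  10.5346]
a=μᵀx=1.323199  b=𝟙ᵀx=8.494178  c=𝟙ᵀy=64.819124  D=ac−b²=13.617517
λ₁=(c·0.143−b)/D = (64.819124·0.143−8.494178)/13.617517 = 0.056909
λ₂=(a−b·0.143)/D = (1.323199−8.494178·0.143)/13.617517 = 0.007970
w* = 0.056909·x + 0.007970·y:
  w_0 = 0.056909·1.8990 + 0.007970·12.1783 = 0.2051  (Merck)
  w_1 = 0.056909·1.3541 + 0.007970·9.8954 = 0.1559  (Walmart)
  w_2 = 0.056909·2.3234 + 0.007970·15.6902 = 0.2573  (GE)
  w_3 = 0.056909·2.9918 + 0.007970·16.5207 = 0.3019  (Unilever)
  w_4 = 0.056909·-0.0741 + 0.007970·10.5346 = 0.0797  (Honeywell)
Σw_i=1.0000  μᵀw=0.1430
σ²=wᵀΣw=λ₁·μ_p+λ₂ = 0.056909·0.143 + 0.007970 = 0.016108 ≈ 0.0161


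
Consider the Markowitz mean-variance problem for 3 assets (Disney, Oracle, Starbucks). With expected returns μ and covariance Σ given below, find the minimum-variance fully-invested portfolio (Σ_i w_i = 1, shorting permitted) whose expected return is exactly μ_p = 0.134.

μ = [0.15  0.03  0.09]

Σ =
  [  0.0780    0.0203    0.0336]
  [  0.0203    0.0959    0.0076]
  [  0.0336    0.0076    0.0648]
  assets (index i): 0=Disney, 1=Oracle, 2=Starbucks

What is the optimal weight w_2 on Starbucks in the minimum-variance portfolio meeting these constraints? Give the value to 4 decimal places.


0.2617

x=Σ⁻¹μ = [1.7310  -0.0934  0.5023]
y=Σ⁻¹𝟙 = [5.7044  8.3087  11.4998]
a=μᵀx=0.302056  b=𝟙ᵀx=2.139897  c=𝟙ᵀy=25.512853  D=ac−b²=3.127146
λ₁=(c·0.134−b)/D = (25.512853·0.134−2.139897)/3.127146 = 0.408943
λ₂=(a−b·0.134)/D = (0.302056−2.139897·0.134)/3.127146 = 0.004896
w* = 0.408943·x + 0.004896·y:
  w_0 = 0.408943·1.7310 + 0.004896·5.7044 = 0.7358  (Disney)
  w_1 = 0.408943·-0.0934 + 0.004896·8.3087 = 0.0025  (Oracle)
  w_2 = 0.408943·0.5023 + 0.004896·11.4998 = 0.2617  (Starbucks)
Σw_i=1.0000  μᵀw=0.1340
σ²=wᵀΣw=λ₁·μ_p+λ₂ = 0.408943·0.134 + 0.004896 = 0.059694 ≈ 0.0597


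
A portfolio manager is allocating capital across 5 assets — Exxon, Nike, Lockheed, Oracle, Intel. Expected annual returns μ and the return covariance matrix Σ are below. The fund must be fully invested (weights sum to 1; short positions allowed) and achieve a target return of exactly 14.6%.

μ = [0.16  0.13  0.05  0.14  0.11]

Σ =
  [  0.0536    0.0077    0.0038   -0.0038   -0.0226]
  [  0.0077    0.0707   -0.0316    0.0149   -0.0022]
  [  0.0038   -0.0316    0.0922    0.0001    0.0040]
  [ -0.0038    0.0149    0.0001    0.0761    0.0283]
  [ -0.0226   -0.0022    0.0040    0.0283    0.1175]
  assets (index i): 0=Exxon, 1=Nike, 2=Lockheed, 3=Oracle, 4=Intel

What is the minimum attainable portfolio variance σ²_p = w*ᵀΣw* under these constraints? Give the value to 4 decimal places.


0.0212

p=Σ⁻¹μ = [3.3041  1.6799  0.9249  1.1973  1.2833]
q=Σ⁻¹𝟙 = [19.8816  17.9146  15.7027  6.6915  10.5239]
a=μᵀp=1.102080  b=𝟙ᵀp=8.389538  c=𝟙ᵀq=70.714357  D=ac−b²=7.548521
λ₁=(c·0.146−b)/D = (70.714357·0.146−8.389538)/7.548521 = 0.256310
λ₂=(a−b·0.146)/D = (1.102080−8.389538·0.146)/7.548521 = -0.016267
w* = 0.256310·p + -0.016267·q:
  w_0 = 0.256310·3.3041 + -0.016267·19.8816 = 0.5235  (Exxon)
  w_1 = 0.256310·1.6799 + -0.016267·17.9146 = 0.1392  (Nike)
  w_2 = 0.256310·0.9249 + -0.016267·15.7027 = -0.0184  (Lockheed)
  w_3 = 0.256310·1.1973 + -0.016267·6.6915 = 0.1980  (Oracle)
  w_4 = 0.256310·1.2833 + -0.016267·10.5239 = 0.1577  (Intel)
Σw_i=1.0000  μᵀw=0.1460
σ²=wᵀΣw=λ₁·μ_p+λ₂ = 0.256310·0.146 + -0.016267 = 0.021154 ≈ 0.0212


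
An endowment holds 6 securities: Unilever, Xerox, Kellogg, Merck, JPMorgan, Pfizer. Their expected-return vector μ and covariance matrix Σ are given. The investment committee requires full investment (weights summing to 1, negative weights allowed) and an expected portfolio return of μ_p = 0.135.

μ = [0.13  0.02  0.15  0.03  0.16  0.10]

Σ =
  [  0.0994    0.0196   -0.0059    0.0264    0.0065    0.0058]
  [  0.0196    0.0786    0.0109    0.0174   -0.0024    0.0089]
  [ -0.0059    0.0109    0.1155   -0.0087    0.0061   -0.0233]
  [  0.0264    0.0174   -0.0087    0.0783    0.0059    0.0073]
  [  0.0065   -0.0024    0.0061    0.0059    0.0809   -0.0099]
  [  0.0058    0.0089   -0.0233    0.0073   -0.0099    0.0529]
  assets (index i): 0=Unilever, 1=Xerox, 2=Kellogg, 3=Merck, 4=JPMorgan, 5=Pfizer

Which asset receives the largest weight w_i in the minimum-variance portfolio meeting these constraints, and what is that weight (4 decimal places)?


x=Σ⁻¹μ = [1.2562  -0.5811  1.9232  -0.1464  2.1060  3.1118]
y=Σ⁻¹𝟙 = [5.3531  5.4092  13.2850  7.9181  13.5345  24.6983]
a=μᵀx=1.083921  b=𝟙ᵀx=7.669743  c=𝟙ᵀy=70.198302  D=ac−b²=17.264437
λ₁=(c·0.135−b)/D = (70.198302·0.135−7.669743)/17.264437 = 0.104668
λ₂=(a−b·0.135)/D = (1.083921−7.669743·0.135)/17.264437 = 0.002810
w* = 0.104668·x + 0.002810·y:
  w_0 = 0.104668·1.2562 + 0.002810·5.3531 = 0.1465  (Unilever)
  w_1 = 0.104668·-0.5811 + 0.002810·5.4092 = -0.0456  (Xerox)
  w_2 = 0.104668·1.9232 + 0.002810·13.2850 = 0.2386  (Kellogg)
  w_3 = 0.104668·-0.1464 + 0.002810·7.9181 = 0.0069  (Merck)
  w_4 = 0.104668·2.1060 + 0.002810·13.5345 = 0.2585  (JPMorgan)
  w_5 = 0.104668·3.1118 + 0.002810·24.6983 = 0.3951  (Pfizer)
Σw_i=1.0000  μᵀw=0.1350
σ²=wᵀΣw=λ₁·μ_p+λ₂ = 0.104668·0.135 + 0.002810 = 0.016940 ≈ 0.0169

Pfizer (0.3951)


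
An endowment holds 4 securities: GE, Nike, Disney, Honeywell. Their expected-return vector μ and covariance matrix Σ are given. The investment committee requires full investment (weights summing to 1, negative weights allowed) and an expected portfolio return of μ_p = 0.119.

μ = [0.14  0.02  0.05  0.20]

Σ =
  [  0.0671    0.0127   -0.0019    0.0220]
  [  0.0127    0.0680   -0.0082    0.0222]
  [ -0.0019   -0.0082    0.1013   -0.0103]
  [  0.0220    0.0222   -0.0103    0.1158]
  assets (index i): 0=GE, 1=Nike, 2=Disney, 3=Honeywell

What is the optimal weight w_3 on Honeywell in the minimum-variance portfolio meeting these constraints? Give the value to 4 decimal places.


u=Σ⁻¹μ = [1.6810  -0.4483  0.6465  1.5512]
v=Σ⁻¹𝟙 = [11.2019  12.3231  11.6057  5.1772]
a=μᵀu=0.568943  b=𝟙ᵀu=3.430464  c=𝟙ᵀv=40.307924  D=ac−b²=11.164819
λ₁=(c·0.119−b)/D = (40.307924·0.119−3.430464)/11.164819 = 0.122365
λ₂=(a−b·0.119)/D = (0.568943−3.430464·0.119)/11.164819 = 0.014395
w* = 0.122365·u + 0.014395·v:
  w_0 = 0.122365·1.6810 + 0.014395·11.2019 = 0.3669  (GE)
  w_1 = 0.122365·-0.4483 + 0.014395·12.3231 = 0.1225  (Nike)
  w_2 = 0.122365·0.6465 + 0.014395·11.6057 = 0.2462  (Disney)
  w_3 = 0.122365·1.5512 + 0.014395·5.1772 = 0.2643  (Honeywell)
Σw_i=1.0000  μᵀw=0.1190
σ²=wᵀΣw=λ₁·μ_p+λ₂ = 0.122365·0.119 + 0.014395 = 0.028956 ≈ 0.0290

0.2643
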